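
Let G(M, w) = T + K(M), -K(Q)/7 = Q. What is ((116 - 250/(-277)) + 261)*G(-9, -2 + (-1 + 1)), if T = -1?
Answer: 6490098/277 ≈ 23430.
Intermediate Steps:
K(Q) = -7*Q
G(M, w) = -1 - 7*M
((116 - 250/(-277)) + 261)*G(-9, -2 + (-1 + 1)) = ((116 - 250/(-277)) + 261)*(-1 - 7*(-9)) = ((116 - 250*(-1/277)) + 261)*(-1 + 63) = ((116 + 250/277) + 261)*62 = (32382/277 + 261)*62 = (104679/277)*62 = 6490098/277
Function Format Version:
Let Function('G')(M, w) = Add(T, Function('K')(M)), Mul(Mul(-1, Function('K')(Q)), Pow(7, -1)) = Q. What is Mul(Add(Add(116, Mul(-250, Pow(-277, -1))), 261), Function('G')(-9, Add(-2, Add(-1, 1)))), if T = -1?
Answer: Rational(6490098, 277) ≈ 23430.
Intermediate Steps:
Function('K')(Q) = Mul(-7, Q)
Function('G')(M, w) = Add(-1, Mul(-7, M))
Mul(Add(Add(116, Mul(-250, Pow(-277, -1))), 261), Function('G')(-9, Add(-2, Add(-1, 1)))) = Mul(Add(Add(116, Mul(-250, Pow(-277, -1))), 261), Add(-1, Mul(-7, -9))) = Mul(Add(Add(116, Mul(-250, Rational(-1, 277))), 261), Add(-1, 63)) = Mul(Add(Add(116, Rational(250, 277)), 261), 62) = Mul(Add(Rational(32382, 277), 261), 62) = Mul(Rational(104679, 277), 62) = Rational(6490098, 277)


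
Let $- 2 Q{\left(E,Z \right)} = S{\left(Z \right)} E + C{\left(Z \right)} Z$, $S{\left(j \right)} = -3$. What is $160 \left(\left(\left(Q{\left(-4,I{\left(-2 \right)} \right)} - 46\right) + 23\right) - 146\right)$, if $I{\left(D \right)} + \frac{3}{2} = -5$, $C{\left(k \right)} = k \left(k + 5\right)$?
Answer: $-22930$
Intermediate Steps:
$C{\left(k \right)} = k \left(5 + k\right)$
$I{\left(D \right)} = - \frac{13}{2}$ ($I{\left(D \right)} = - \frac{3}{2} - 5 = - \frac{13}{2}$)
$Q{\left(E,Z \right)} = \frac{3 E}{2} - \frac{Z^{2} \left(5 + Z\right)}{2}$ ($Q{\left(E,Z \right)} = - \frac{- 3 E + Z \left(5 + Z\right) Z}{2} = - \frac{- 3 E + Z^{2} \left(5 + Z\right)}{2} = \frac{3 E}{2} - \frac{Z^{2} \left(5 + Z\right)}{2}$)
$160 \left(\left(\left(Q{\left(-4,I{\left(-2 \right)} \right)} - 46\right) + 23\right) - 146\right) = 160 \left(\left(\left(\left(\frac{3}{2} \left(-4\right) - \frac{\left(- \frac{13}{2}\right)^{2} \left(5 - \frac{13}{2}\right)}{2}\right) - 46\right) + 23\right) - 146\right) = 160 \left(\left(\left(\left(-6 - \frac{169}{8} \left(- \frac{3}{2}\right)\right) - 46\right) + 23\right) - 146\right) = 160 \left(\left(\left(\left(-6 + \frac{507}{16}\right) - 46\right) + 23\right) - 146\right) = 160 \left(\left(\left(\frac{411}{16} - 46\right) + 23\right) - 146\right) = 160 \left(\left(- \frac{325}{16} + 23\right) - 146\right) = 160 \left(\frac{43}{16} - 146\right) = 160 \left(- \frac{2293}{16}\right) = -22930$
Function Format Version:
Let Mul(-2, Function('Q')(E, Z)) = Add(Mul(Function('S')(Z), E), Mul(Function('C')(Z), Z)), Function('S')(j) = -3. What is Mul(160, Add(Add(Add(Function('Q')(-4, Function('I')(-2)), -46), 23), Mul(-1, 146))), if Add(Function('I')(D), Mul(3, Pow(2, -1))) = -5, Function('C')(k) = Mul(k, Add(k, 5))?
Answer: -22930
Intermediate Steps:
Function('C')(k) = Mul(k, Add(5, k))
Function('I')(D) = Rational(-13, 2) (Function('I')(D) = Add(Rational(-3, 2), -5) = Rational(-13, 2))
Function('Q')(E, Z) = Add(Mul(Rational(3, 2), E), Mul(Rational(-1, 2), Pow(Z, 2), Add(5, Z))) (Function('Q')(E, Z) = Mul(Rational(-1, 2), Add(Mul(-3, E), Mul(Mul(Z, Add(5, Z)), Z))) = Mul(Rational(-1, 2), Add(Mul(-3, E), Mul(Pow(Z, 2), Add(5, Z)))) = Add(Mul(Rational(3, 2), E), Mul(Rational(-1, 2), Pow(Z, 2), Add(5, Z))))
Mul(160, Add(Add(Add(Function('Q')(-4, Function('I')(-2)), -46), 23), Mul(-1, 146))) = Mul(160, Add(Add(Add(Add(Mul(Rational(3, 2), -4), Mul(Rational(-1, 2), Pow(Rational(-13, 2), 2), Add(5, Rational(-13, 2)))), -46), 23), Mul(-1, 146))) = Mul(160, Add(Add(Add(Add(-6, Mul(Rational(-1, 2), Rational(169, 4), Rational(-3, 2))), -46), 23), -146)) = Mul(160, Add(Add(Add(Add(-6, Rational(507, 16)), -46), 23), -146)) = Mul(160, Add(Add(Add(Rational(411, 16), -46), 23), -146)) = Mul(160, Add(Add(Rational(-325, 16), 23), -146)) = Mul(160, Add(Rational(43, 16), -146)) = Mul(160, Rational(-2293, 16)) = -22930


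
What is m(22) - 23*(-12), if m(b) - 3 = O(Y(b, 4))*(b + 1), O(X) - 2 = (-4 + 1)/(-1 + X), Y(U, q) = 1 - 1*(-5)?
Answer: 1556/5 ≈ 311.20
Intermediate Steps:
Y(U, q) = 6 (Y(U, q) = 1 + 5 = 6)
O(X) = 2 - 3/(-1 + X) (O(X) = 2 + (-4 + 1)/(-1 + X) = 2 - 3/(-1 + X))
m(b) = 22/5 + 7*b/5 (m(b) = 3 + ((-5 + 2*6)/(-1 + 6))*(b + 1) = 3 + ((-5 + 12)/5)*(1 + b) = 3 + ((1/5)*7)*(1 + b) = 3 + 7*(1 + b)/5 = 3 + (7/5 + 7*b/5) = 22/5 + 7*b/5)
m(22) - 23*(-12) = (22/5 + (7/5)*22) - 23*(-12) = (22/5 + 154/5) + 276 = 176/5 + 276 = 1556/5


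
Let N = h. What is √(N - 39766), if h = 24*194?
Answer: I*√35110 ≈ 187.38*I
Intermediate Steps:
h = 4656
N = 4656
√(N - 39766) = √(4656 - 39766) = √(-35110) = I*√35110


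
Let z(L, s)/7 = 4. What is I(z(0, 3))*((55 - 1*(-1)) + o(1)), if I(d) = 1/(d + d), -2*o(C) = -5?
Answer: 117/112 ≈ 1.0446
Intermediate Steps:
z(L, s) = 28 (z(L, s) = 7*4 = 28)
o(C) = 5/2 (o(C) = -½*(-5) = 5/2)
I(d) = 1/(2*d)
I(z(0, 3))*((55 - 1*(-1)) + o(1)) = ((½)/28)*((55 - 1*(-1)) + 5/2) = ((½)*(1/28))*((55 + 1) + 5/2) = (56 + 5/2)/56 = (1/56)*(117/2) = 117/112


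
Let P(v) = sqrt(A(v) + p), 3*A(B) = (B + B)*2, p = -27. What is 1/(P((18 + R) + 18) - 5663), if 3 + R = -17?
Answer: -16989/96208724 - I*sqrt(51)/96208724 ≈ -0.00017658 - 7.4229e-8*I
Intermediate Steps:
R = -20 (R = -3 - 17 = -20)
A(B) = 4*B/3 (A(B) = ((B + B)*2)/3 = ((2*B)*2)/3 = (4*B)/3 = 4*B/3)
P(v) = sqrt(-27 + 4*v/3) (P(v) = sqrt(4*v/3 - 27) = sqrt(-27 + 4*v/3))
1/(P((18 + R) + 18) - 5663) = 1/(sqrt(-243 + 12*((18 - 20) + 18))/3 - 5663) = 1/(sqrt(-243 + 12*(-2 + 18))/3 - 5663) = 1/(sqrt(-243 + 12*16)/3 - 5663) = 1/(sqrt(-243 + 192)/3 - 5663) = 1/(sqrt(-51)/3 - 5663) = 1/((I*sqrt(51))/3 - 5663) = 1/(I*sqrt(51)/3 - 5663) = 1/(-5663 + I*sqrt(51)/3)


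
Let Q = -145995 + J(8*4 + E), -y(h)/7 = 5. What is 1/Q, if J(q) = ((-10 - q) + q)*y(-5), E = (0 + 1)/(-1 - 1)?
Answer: -1/145645 ≈ -6.8660e-6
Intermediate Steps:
y(h) = -35 (y(h) = -7*5 = -35)
E = -½ (E = 1/(-2) = 1*(-½) = -½ ≈ -0.50000)
J(q) = 350 (J(q) = ((-10 - q) + q)*(-35) = -10*(-35) = 350)
Q = -145645 (Q = -145995 + 350 = -145645)
1/Q = 1/(-145645) = -1/145645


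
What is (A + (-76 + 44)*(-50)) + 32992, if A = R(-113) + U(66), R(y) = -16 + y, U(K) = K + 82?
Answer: 34611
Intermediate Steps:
U(K) = 82 + K
A = 19 (A = (-16 - 113) + (82 + 66) = -129 + 148 = 19)
(A + (-76 + 44)*(-50)) + 32992 = (19 + (-76 + 44)*(-50)) + 32992 = (19 - 32*(-50)) + 32992 = (19 + 1600) + 32992 = 1619 + 32992 = 34611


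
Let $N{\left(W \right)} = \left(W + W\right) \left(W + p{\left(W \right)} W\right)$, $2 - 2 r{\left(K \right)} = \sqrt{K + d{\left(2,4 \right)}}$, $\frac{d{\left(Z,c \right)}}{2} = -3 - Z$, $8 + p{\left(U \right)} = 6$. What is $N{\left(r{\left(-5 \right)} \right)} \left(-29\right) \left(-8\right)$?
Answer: $1276 + 464 i \sqrt{15} \approx 1276.0 + 1797.1 i$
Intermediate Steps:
$p{\left(U \right)} = -2$ ($p{\left(U \right)} = -8 + 6 = -2$)
$d{\left(Z,c \right)} = -6 - 2 Z$ ($d{\left(Z,c \right)} = 2 \left(-3 - Z\right) = -6 - 2 Z$)
$r{\left(K \right)} = 1 - \frac{\sqrt{-10 + K}}{2}$ ($r{\left(K \right)} = 1 - \frac{\sqrt{K - 10}}{2} = 1 - \frac{\sqrt{-10 + K}}{2}$)
$N{\left(W \right)} = - 2 W^{2}$ ($N{\left(W \right)} = \left(W + W\right) \left(W - 2 W\right) = 2 W \left(- W\right) = - 2 W^{2}$)
$N{\left(r{\left(-5 \right)} \right)} \left(-29\right) \left(-8\right) = - 2 \left(1 - \frac{\sqrt{-10 - 5}}{2}\right)^{2} \left(-29\right) \left(-8\right) = - 2 \left(1 - \frac{\sqrt{-15}}{2}\right)^{2} \left(-29\right) \left(-8\right) = - 2 \left(1 - \frac{i \sqrt{15}}{2}\right)^{2} \left(-29\right) \left(-8\right) = 58 \left(1 - \frac{i \sqrt{15}}{2}\right)^{2} \left(-8\right) = - 464 \left(1 - \frac{i \sqrt{15}}{2}\right)^{2}$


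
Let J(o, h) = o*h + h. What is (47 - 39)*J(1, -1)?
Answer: -16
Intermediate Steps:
J(o, h) = h + h*o (J(o, h) = h*o + h = h + h*o)
(47 - 39)*J(1, -1) = (47 - 39)*(-(1 + 1)) = 8*(-1*2) = 8*(-2) = -16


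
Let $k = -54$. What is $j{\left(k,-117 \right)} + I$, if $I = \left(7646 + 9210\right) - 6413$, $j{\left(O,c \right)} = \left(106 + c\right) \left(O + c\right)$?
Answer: $12324$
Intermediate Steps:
$I = 10443$ ($I = 16856 - 6413 = 10443$)
$j{\left(k,-117 \right)} + I = \left(\left(-117\right)^{2} + 106 \left(-54\right) + 106 \left(-117\right) - -6318\right) + 10443 = \left(13689 - 5724 - 12402 + 6318\right) + 10443 = 1881 + 10443 = 12324$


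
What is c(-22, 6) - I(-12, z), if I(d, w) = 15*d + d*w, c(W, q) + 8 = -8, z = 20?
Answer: 404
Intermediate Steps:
c(W, q) = -16 (c(W, q) = -8 - 8 = -16)
c(-22, 6) - I(-12, z) = -16 - (-12)*(15 + 20) = -16 - (-12)*35 = -16 - 1*(-420) = -16 + 420 = 404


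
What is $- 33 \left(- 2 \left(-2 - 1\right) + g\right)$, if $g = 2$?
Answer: $-264$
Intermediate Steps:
$- 33 \left(- 2 \left(-2 - 1\right) + g\right) = - 33 \left(- 2 \left(-2 - 1\right) + 2\right) = - 33 \left(\left(-2\right) \left(-3\right) + 2\right) = - 33 \left(6 + 2\right) = \left(-33\right) 8 = -264$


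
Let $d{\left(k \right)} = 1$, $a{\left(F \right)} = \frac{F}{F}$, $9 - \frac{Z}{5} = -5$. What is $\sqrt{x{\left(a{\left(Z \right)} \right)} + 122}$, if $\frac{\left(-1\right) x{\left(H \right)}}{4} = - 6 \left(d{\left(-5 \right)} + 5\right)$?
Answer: $\sqrt{266} \approx 16.31$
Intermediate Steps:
$Z = 70$ ($Z = 45 - -25 = 45 + 25 = 70$)
$a{\left(F \right)} = 1$
$x{\left(H \right)} = 144$ ($x{\left(H \right)} = - 4 \left(- 6 \left(1 + 5\right)\right) = - 4 \left(\left(-6\right) 6\right) = \left(-4\right) \left(-36\right) = 144$)
$\sqrt{x{\left(a{\left(Z \right)} \right)} + 122} = \sqrt{144 + 122} = \sqrt{266}$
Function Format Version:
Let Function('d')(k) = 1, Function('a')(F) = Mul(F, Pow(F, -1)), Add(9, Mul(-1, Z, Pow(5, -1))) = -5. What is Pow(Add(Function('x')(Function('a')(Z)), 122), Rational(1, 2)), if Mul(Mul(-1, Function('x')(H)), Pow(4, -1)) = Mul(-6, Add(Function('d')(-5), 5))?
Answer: Pow(266, Rational(1, 2)) ≈ 16.310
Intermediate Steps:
Z = 70 (Z = Add(45, Mul(-5, -5)) = Add(45, 25) = 70)
Function('a')(F) = 1
Function('x')(H) = 144 (Function('x')(H) = Mul(-4, Mul(-6, Add(1, 5))) = Mul(-4, Mul(-6, 6)) = Mul(-4, -36) = 144)
Pow(Add(Function('x')(Function('a')(Z)), 122), Rational(1, 2)) = Pow(Add(144, 122), Rational(1, 2)) = Pow(266, Rational(1, 2))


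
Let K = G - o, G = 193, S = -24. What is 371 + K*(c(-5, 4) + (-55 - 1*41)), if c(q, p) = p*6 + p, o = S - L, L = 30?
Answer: -16425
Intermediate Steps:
o = -54 (o = -24 - 1*30 = -24 - 30 = -54)
c(q, p) = 7*p (c(q, p) = 6*p + p = 7*p)
K = 247 (K = 193 - 1*(-54) = 193 + 54 = 247)
371 + K*(c(-5, 4) + (-55 - 1*41)) = 371 + 247*(7*4 + (-55 - 1*41)) = 371 + 247*(28 + (-55 - 41)) = 371 + 247*(28 - 96) = 371 + 247*(-68) = 371 - 16796 = -16425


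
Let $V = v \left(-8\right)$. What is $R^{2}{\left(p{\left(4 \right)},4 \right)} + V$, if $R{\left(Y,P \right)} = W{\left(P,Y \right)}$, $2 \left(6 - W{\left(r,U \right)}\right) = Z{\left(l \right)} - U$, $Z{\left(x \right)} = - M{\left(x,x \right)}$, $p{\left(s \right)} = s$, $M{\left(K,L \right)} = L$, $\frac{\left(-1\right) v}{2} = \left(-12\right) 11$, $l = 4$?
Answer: $-2012$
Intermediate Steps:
$v = 264$ ($v = - 2 \left(\left(-12\right) 11\right) = \left(-2\right) \left(-132\right) = 264$)
$Z{\left(x \right)} = - x$
$W{\left(r,U \right)} = 8 + \frac{U}{2}$ ($W{\left(r,U \right)} = 6 - \frac{\left(-1\right) 4 - U}{2} = 6 - \frac{-4 - U}{2} = 6 + \left(2 + \frac{U}{2}\right) = 8 + \frac{U}{2}$)
$R{\left(Y,P \right)} = 8 + \frac{Y}{2}$
$V = -2112$ ($V = 264 \left(-8\right) = -2112$)
$R^{2}{\left(p{\left(4 \right)},4 \right)} + V = \left(8 + \frac{1}{2} \cdot 4\right)^{2} - 2112 = \left(8 + 2\right)^{2} - 2112 = 10^{2} - 2112 = 100 - 2112 = -2012$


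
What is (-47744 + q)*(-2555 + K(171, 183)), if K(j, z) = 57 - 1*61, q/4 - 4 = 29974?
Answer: -184677912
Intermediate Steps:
q = 119912 (q = 16 + 4*29974 = 16 + 119896 = 119912)
K(j, z) = -4 (K(j, z) = 57 - 61 = -4)
(-47744 + q)*(-2555 + K(171, 183)) = (-47744 + 119912)*(-2555 - 4) = 72168*(-2559) = -184677912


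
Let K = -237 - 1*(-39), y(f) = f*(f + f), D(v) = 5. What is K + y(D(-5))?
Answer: -148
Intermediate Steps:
y(f) = 2*f**2 (y(f) = f*(2*f) = 2*f**2)
K = -198 (K = -237 + 39 = -198)
K + y(D(-5)) = -198 + 2*5**2 = -198 + 2*25 = -198 + 50 = -148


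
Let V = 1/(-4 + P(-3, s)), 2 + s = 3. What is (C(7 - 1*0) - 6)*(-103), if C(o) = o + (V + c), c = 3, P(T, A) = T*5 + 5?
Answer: -5665/14 ≈ -404.64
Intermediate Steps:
s = 1 (s = -2 + 3 = 1)
P(T, A) = 5 + 5*T (P(T, A) = 5*T + 5 = 5 + 5*T)
V = -1/14 (V = 1/(-4 + (5 + 5*(-3))) = 1/(-4 + (5 - 15)) = 1/(-4 - 10) = 1/(-14) = -1/14 ≈ -0.071429)
C(o) = 41/14 + o (C(o) = o + (-1/14 + 3) = o + 41/14 = 41/14 + o)
(C(7 - 1*0) - 6)*(-103) = ((41/14 + (7 - 1*0)) - 6)*(-103) = ((41/14 + (7 + 0)) - 6)*(-103) = ((41/14 + 7) - 6)*(-103) = (139/14 - 6)*(-103) = (55/14)*(-103) = -5665/14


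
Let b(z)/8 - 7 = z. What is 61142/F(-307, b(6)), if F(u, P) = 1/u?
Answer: -18770594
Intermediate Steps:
b(z) = 56 + 8*z
61142/F(-307, b(6)) = 61142/(1/(-307)) = 61142/(-1/307) = 61142*(-307) = -18770594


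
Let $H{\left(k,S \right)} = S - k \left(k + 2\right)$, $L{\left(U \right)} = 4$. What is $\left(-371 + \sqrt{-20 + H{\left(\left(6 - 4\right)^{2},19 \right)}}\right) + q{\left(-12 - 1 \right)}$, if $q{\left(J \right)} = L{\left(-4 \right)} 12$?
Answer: $-323 + 5 i \approx -323.0 + 5.0 i$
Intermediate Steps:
$q{\left(J \right)} = 48$ ($q{\left(J \right)} = 4 \cdot 12 = 48$)
$H{\left(k,S \right)} = S - k \left(2 + k\right)$
$\left(-371 + \sqrt{-20 + H{\left(\left(6 - 4\right)^{2},19 \right)}}\right) + q{\left(-12 - 1 \right)} = \left(-371 + \sqrt{-20 - \left(-19 + \left(\left(6 - 4\right)^{2}\right)^{2} + 2 \left(6 - 4\right)^{2}\right)}\right) + 48 = \left(-371 + \sqrt{-20 - \left(-19 + 8 + \left(2^{2}\right)^{2}\right)}\right) + 48 = \left(-371 + \sqrt{-20 - 5}\right) + 48 = \left(-371 + \sqrt{-25}\right) + 48 = \left(-371 + 5 i\right) + 48 = -323 + 5 i$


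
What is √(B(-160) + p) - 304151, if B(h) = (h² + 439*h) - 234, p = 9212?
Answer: -304151 + I*√35662 ≈ -3.0415e+5 + 188.84*I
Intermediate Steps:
B(h) = -234 + h² + 439*h
√(B(-160) + p) - 304151 = √((-234 + (-160)² + 439*(-160)) + 9212) - 304151 = √((-234 + 25600 - 70240) + 9212) - 304151 = √(-44874 + 9212) - 304151 = √(-35662) - 304151 = I*√35662 - 304151 = -304151 + I*√35662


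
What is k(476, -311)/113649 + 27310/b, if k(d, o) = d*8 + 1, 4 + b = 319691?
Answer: 4321441973/36332107863 ≈ 0.11894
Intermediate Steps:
b = 319687 (b = -4 + 319691 = 319687)
k(d, o) = 1 + 8*d (k(d, o) = 8*d + 1 = 1 + 8*d)
k(476, -311)/113649 + 27310/b = (1 + 8*476)/113649 + 27310/319687 = (1 + 3808)*(1/113649) + 27310*(1/319687) = 3809*(1/113649) + 27310/319687 = 3809/113649 + 27310/319687 = 4321441973/36332107863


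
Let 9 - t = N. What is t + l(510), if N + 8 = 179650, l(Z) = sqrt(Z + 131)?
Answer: -179633 + sqrt(641) ≈ -1.7961e+5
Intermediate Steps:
l(Z) = sqrt(131 + Z)
N = 179642 (N = -8 + 179650 = 179642)
t = -179633 (t = 9 - 1*179642 = 9 - 179642 = -179633)
t + l(510) = -179633 + sqrt(131 + 510) = -179633 + sqrt(641)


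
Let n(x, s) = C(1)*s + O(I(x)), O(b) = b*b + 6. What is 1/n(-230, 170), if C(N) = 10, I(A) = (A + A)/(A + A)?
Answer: 1/1707 ≈ 0.00058582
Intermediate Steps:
I(A) = 1 (I(A) = (2*A)/((2*A)) = (2*A)*(1/(2*A)) = 1)
O(b) = 6 + b² (O(b) = b² + 6 = 6 + b²)
n(x, s) = 7 + 10*s (n(x, s) = 10*s + (6 + 1²) = 10*s + (6 + 1) = 10*s + 7 = 7 + 10*s)
1/n(-230, 170) = 1/(7 + 10*170) = 1/(7 + 1700) = 1/1707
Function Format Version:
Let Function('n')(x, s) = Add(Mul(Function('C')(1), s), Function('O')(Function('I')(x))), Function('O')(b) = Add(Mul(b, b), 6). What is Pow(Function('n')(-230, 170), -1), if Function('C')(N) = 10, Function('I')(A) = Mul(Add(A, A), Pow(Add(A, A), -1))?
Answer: Rational(1, 1707) ≈ 0.00058582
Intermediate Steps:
Function('I')(A) = 1 (Function('I')(A) = Mul(Mul(2, A), Pow(Mul(2, A), -1)) = Mul(Mul(2, A), Mul(Rational(1, 2), Pow(A, -1))) = 1)
Function('O')(b) = Add(6, Pow(b, 2)) (Function('O')(b) = Add(Pow(b, 2), 6) = Add(6, Pow(b, 2)))
Function('n')(x, s) = Add(7, Mul(10, s)) (Function('n')(x, s) = Add(Mul(10, s), Add(6, Pow(1, 2))) = Add(Mul(10, s), Add(6, 1)) = Add(Mul(10, s), 7) = Add(7, Mul(10, s)))
Pow(Function('n')(-230, 170), -1) = Pow(Add(7, Mul(10, 170)), -1) = Pow(Add(7, 1700), -1) = Pow(1707, -1) = Rational(1, 1707)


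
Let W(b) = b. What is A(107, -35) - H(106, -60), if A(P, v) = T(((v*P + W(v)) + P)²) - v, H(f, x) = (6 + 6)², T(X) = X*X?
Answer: 182005165282932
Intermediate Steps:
T(X) = X²
H(f, x) = 144 (H(f, x) = 12² = 144)
A(P, v) = (P + v + P*v)⁴ - v (A(P, v) = (((v*P + v) + P)²)² - v = (((P*v + v) + P)²)² - v = (((v + P*v) + P)²)² - v = ((P + v + P*v)²)² - v = (P + v + P*v)⁴ - v)
A(107, -35) - H(106, -60) = ((107 - 35 + 107*(-35))⁴ - 1*(-35)) - 1*144 = ((107 - 35 - 3745)⁴ + 35) - 144 = ((-3673)⁴ + 35) - 144 = (182005165283041 + 35) - 144 = 182005165283076 - 144 = 182005165282932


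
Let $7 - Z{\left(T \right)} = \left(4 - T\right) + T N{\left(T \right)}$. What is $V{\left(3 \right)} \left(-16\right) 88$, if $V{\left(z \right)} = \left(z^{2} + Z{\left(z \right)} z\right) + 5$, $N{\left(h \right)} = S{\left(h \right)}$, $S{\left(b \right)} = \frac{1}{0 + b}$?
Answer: $-40832$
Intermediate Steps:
$S{\left(b \right)} = \frac{1}{b}$
$N{\left(h \right)} = \frac{1}{h}$
$Z{\left(T \right)} = 2 + T$ ($Z{\left(T \right)} = 7 - \left(\left(4 - T\right) + \frac{T}{T}\right) = 7 - \left(\left(4 - T\right) + 1\right) = 7 - \left(5 - T\right) = 7 + \left(-5 + T\right) = 2 + T$)
$V{\left(z \right)} = 5 + z^{2} + z \left(2 + z\right)$ ($V{\left(z \right)} = \left(z^{2} + \left(2 + z\right) z\right) + 5 = \left(z^{2} + z \left(2 + z\right)\right) + 5 = 5 + z^{2} + z \left(2 + z\right)$)
$V{\left(3 \right)} \left(-16\right) 88 = \left(5 + 3^{2} + 3 \left(2 + 3\right)\right) \left(-16\right) 88 = \left(5 + 9 + 3 \cdot 5\right) \left(-16\right) 88 = \left(5 + 9 + 15\right) \left(-16\right) 88 = 29 \left(-16\right) 88 = \left(-464\right) 88 = -40832$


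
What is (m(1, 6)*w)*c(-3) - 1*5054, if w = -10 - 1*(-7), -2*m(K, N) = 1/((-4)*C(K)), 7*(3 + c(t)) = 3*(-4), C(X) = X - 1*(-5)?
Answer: -566015/112 ≈ -5053.7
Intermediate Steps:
C(X) = 5 + X (C(X) = X + 5 = 5 + X)
c(t) = -33/7 (c(t) = -3 + (3*(-4))/7 = -3 + (1/7)*(-12) = -3 - 12/7 = -33/7)
m(K, N) = 1/(8*(5 + K)) (m(K, N) = -1/(2*(-4)*(5 + K)) = -(-1)/(8*(5 + K)) = 1/(8*(5 + K)))
w = -3 (w = -10 + 7 = -3)
(m(1, 6)*w)*c(-3) - 1*5054 = ((1/(8*(5 + 1)))*(-3))*(-33/7) - 1*5054 = (((1/8)/6)*(-3))*(-33/7) - 5054 = (((1/8)*(1/6))*(-3))*(-33/7) - 5054 = ((1/48)*(-3))*(-33/7) - 5054 = -1/16*(-33/7) - 5054 = 33/112 - 5054 = -566015/112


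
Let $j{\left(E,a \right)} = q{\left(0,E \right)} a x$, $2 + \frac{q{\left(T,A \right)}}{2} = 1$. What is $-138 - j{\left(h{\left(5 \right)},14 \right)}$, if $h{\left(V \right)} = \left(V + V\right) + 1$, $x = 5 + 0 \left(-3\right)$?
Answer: $2$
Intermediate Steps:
$x = 5$ ($x = 5 + 0 = 5$)
$q{\left(T,A \right)} = -2$ ($q{\left(T,A \right)} = -4 + 2 \cdot 1 = -4 + 2 = -2$)
$h{\left(V \right)} = 1 + 2 V$ ($h{\left(V \right)} = 2 V + 1 = 1 + 2 V$)
$j{\left(E,a \right)} = - 10 a$ ($j{\left(E,a \right)} = - 2 a 5 = - 10 a$)
$-138 - j{\left(h{\left(5 \right)},14 \right)} = -138 - \left(-10\right) 14 = -138 - -140 = -138 + 140 = 2$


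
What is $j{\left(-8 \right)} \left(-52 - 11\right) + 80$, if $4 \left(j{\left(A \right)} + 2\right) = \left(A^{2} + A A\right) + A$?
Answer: $-1684$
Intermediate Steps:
$j{\left(A \right)} = -2 + \frac{A^{2}}{2} + \frac{A}{4}$ ($j{\left(A \right)} = -2 + \frac{\left(A^{2} + A A\right) + A}{4} = -2 + \frac{\left(A^{2} + A^{2}\right) + A}{4} = -2 + \frac{2 A^{2} + A}{4} = -2 + \frac{A + 2 A^{2}}{4} = -2 + \left(\frac{A^{2}}{2} + \frac{A}{4}\right) = -2 + \frac{A^{2}}{2} + \frac{A}{4}$)
$j{\left(-8 \right)} \left(-52 - 11\right) + 80 = \left(-2 + \frac{\left(-8\right)^{2}}{2} + \frac{1}{4} \left(-8\right)\right) \left(-52 - 11\right) + 80 = \left(-2 + \frac{1}{2} \cdot 64 - 2\right) \left(-63\right) + 80 = \left(-2 + 32 - 2\right) \left(-63\right) + 80 = 28 \left(-63\right) + 80 = -1764 + 80 = -1684$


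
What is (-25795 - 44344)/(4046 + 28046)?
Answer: -70139/32092 ≈ -2.1856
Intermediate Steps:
(-25795 - 44344)/(4046 + 28046) = -70139/32092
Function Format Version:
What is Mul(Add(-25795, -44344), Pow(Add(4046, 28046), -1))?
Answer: Rational(-70139, 32092) ≈ -2.1856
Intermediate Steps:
Mul(Add(-25795, -44344), Pow(Add(4046, 28046), -1)) = Mul(-70139, Pow(32092, -1)) = Mul(-70139, Rational(1, 32092)) = Rational(-70139, 32092)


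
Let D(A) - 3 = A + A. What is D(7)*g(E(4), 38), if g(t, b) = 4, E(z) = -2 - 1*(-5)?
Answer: 68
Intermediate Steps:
E(z) = 3 (E(z) = -2 + 5 = 3)
D(A) = 3 + 2*A (D(A) = 3 + (A + A) = 3 + 2*A)
D(7)*g(E(4), 38) = (3 + 2*7)*4 = (3 + 14)*4 = 17*4 = 68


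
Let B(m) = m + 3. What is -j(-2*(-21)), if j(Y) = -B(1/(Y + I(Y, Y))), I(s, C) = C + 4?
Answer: 265/88 ≈ 3.0114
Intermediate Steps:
I(s, C) = 4 + C
B(m) = 3 + m
j(Y) = -3 - 1/(4 + 2*Y) (j(Y) = -(3 + 1/(Y + (4 + Y))) = -(3 + 1/(4 + 2*Y)) = -3 - 1/(4 + 2*Y))
-j(-2*(-21)) = -(-13 - (-12)*(-21))/(2*(2 - 2*(-21))) = -(-13 - 6*42)/(2*(2 + 42)) = -(-13 - 252)/(2*44) = -(-265)/(2*44) = -1*(-265/88) = 265/88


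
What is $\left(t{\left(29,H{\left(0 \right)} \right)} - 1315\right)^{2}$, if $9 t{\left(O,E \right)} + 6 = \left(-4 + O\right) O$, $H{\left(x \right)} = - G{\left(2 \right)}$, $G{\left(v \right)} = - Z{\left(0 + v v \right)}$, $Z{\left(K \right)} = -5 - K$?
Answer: $\frac{123565456}{81} \approx 1.5255 \cdot 10^{6}$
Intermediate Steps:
$G{\left(v \right)} = 5 + v^{2}$ ($G{\left(v \right)} = - (-5 - \left(0 + v v\right)) = - (-5 - \left(0 + v^{2}\right)) = - (-5 - v^{2}) = 5 + v^{2}$)
$H{\left(x \right)} = -9$ ($H{\left(x \right)} = - (5 + 2^{2}) = - (5 + 4) = \left(-1\right) 9 = -9$)
$t{\left(O,E \right)} = - \frac{2}{3} + \frac{O \left(-4 + O\right)}{9}$ ($t{\left(O,E \right)} = - \frac{2}{3} + \frac{\left(-4 + O\right) O}{9} = - \frac{2}{3} + \frac{O \left(-4 + O\right)}{9}$)
$\left(t{\left(29,H{\left(0 \right)} \right)} - 1315\right)^{2} = \left(\left(- \frac{2}{3} - \frac{116}{9} + \frac{29^{2}}{9}\right) - 1315\right)^{2} = \left(\left(- \frac{2}{3} - \frac{116}{9} + \frac{1}{9} \cdot 841\right) - 1315\right)^{2} = \left(\left(- \frac{2}{3} - \frac{116}{9} + \frac{841}{9}\right) - 1315\right)^{2} = \left(\frac{719}{9} - 1315\right)^{2} = \left(- \frac{11116}{9}\right)^{2} = \frac{123565456}{81}$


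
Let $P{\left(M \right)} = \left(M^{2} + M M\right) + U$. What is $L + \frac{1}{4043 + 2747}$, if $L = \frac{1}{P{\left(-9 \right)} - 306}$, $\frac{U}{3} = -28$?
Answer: $- \frac{3281}{774060} \approx -0.0042387$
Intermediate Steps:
$U = -84$ ($U = 3 \left(-28\right) = -84$)
$P{\left(M \right)} = -84 + 2 M^{2}$ ($P{\left(M \right)} = \left(M^{2} + M M\right) - 84 = \left(M^{2} + M^{2}\right) - 84 = 2 M^{2} - 84 = -84 + 2 M^{2}$)
$L = - \frac{1}{228}$ ($L = \frac{1}{\left(-84 + 2 \left(-9\right)^{2}\right) - 306} = \frac{1}{\left(-84 + 2 \cdot 81\right) - 306} = \frac{1}{\left(-84 + 162\right) - 306} = \frac{1}{78 - 306} = \frac{1}{-228} = - \frac{1}{228} \approx -0.004386$)
$L + \frac{1}{4043 + 2747} = - \frac{1}{228} + \frac{1}{4043 + 2747} = - \frac{1}{228} + \frac{1}{6790} = - \frac{3281}{774060}$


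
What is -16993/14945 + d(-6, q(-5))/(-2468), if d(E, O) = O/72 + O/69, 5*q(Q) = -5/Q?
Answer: -69450667427/61080334560 ≈ -1.1370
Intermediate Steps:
q(Q) = -1/Q (q(Q) = (-5/Q)/5 = -1/Q)
d(E, O) = 47*O/1656 (d(E, O) = O*(1/72) + O*(1/69) = O/72 + O/69 = 47*O/1656)
-16993/14945 + d(-6, q(-5))/(-2468) = -16993/14945 + (47*(-1/(-5))/1656)/(-2468) = -16993*1/14945 + (47*(-1*(-1/5))/1656)*(-1/2468) = -16993/14945 + ((47/1656)*(1/5))*(-1/2468) = -16993/14945 + (47/8280)*(-1/2468) = -16993/14945 - 47/20435040 = -69450667427/61080334560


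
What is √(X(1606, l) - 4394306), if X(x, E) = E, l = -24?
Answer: I*√4394330 ≈ 2096.3*I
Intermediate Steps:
√(X(1606, l) - 4394306) = √(-24 - 4394306) = √(-4394330) = I*√4394330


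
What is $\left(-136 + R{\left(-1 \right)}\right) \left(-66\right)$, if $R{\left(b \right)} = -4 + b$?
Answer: $9306$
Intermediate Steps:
$\left(-136 + R{\left(-1 \right)}\right) \left(-66\right) = \left(-136 - 5\right) \left(-66\right) = \left(-141\right) \left(-66\right) = 9306$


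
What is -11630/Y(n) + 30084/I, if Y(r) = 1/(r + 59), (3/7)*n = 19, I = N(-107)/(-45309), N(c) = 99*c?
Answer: -344461768/321 ≈ -1.0731e+6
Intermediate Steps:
I = 321/1373 (I = (99*(-107))/(-45309) = -10593*(-1/45309) = 321/1373 ≈ 0.23379)
n = 133/3 (n = (7/3)*19 = 133/3 ≈ 44.333)
Y(r) = 1/(59 + r)
-11630/Y(n) + 30084/I = -11630/(1/(59 + 133/3)) + 30084/(321/1373) = -11630/(1/(310/3)) + 30084*(1373/321) = -11630/3/310 + 13768444/107 = -11630*310/3 + 13768444/107 = -3605300/3 + 13768444/107 = -344461768/321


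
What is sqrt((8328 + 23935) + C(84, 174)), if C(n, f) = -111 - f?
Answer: sqrt(31978) ≈ 178.82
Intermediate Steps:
sqrt((8328 + 23935) + C(84, 174)) = sqrt((8328 + 23935) + (-111 - 1*174)) = sqrt(32263 + (-111 - 174)) = sqrt(32263 - 285) = sqrt(31978)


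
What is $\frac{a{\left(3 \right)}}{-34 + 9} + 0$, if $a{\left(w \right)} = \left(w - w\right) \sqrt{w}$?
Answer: $0$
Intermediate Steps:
$a{\left(w \right)} = 0$ ($a{\left(w \right)} = 0 \sqrt{w} = 0$)
$\frac{a{\left(3 \right)}}{-34 + 9} + 0 = \frac{0}{-34 + 9} + 0 = \frac{0}{-25} + 0 = 0 \left(- \frac{1}{25}\right) + 0 = 0 + 0 = 0$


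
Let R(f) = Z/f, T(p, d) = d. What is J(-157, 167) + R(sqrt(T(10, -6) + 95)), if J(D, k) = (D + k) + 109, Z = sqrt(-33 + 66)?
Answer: 119 + sqrt(2937)/89 ≈ 119.61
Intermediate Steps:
Z = sqrt(33) ≈ 5.7446
J(D, k) = 109 + D + k
R(f) = sqrt(33)/f
J(-157, 167) + R(sqrt(T(10, -6) + 95)) = (109 - 157 + 167) + sqrt(33)/(sqrt(-6 + 95)) = 119 + sqrt(33)/(sqrt(89)) = 119 + sqrt(33)*(sqrt(89)/89) = 119 + sqrt(2937)/89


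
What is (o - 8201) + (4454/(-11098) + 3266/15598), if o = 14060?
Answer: 253549591353/43276651 ≈ 5858.8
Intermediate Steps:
(o - 8201) + (4454/(-11098) + 3266/15598) = (14060 - 8201) + (4454/(-11098) + 3266/15598) = 5859 + (4454*(-1/11098) + 3266*(1/15598)) = 5859 + (-2227/5549 + 1633/7799) = 5859 - 8306856/43276651 = 253549591353/43276651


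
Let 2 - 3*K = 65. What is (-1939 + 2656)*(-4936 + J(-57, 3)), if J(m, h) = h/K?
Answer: -24774501/7 ≈ -3.5392e+6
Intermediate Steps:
K = -21 (K = ⅔ - ⅓*65 = ⅔ - 65/3 = -21)
J(m, h) = -h/21 (J(m, h) = h/(-21) = h*(-1/21) = -h/21)
(-1939 + 2656)*(-4936 + J(-57, 3)) = (-1939 + 2656)*(-4936 - 1/21*3) = 717*(-4936 - ⅐) = 717*(-34553/7) = -24774501/7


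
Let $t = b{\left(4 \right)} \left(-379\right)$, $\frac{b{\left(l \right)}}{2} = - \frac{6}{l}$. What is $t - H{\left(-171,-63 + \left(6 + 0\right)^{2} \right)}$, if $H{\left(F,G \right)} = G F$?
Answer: $-3480$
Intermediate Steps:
$b{\left(l \right)} = - \frac{12}{l}$ ($b{\left(l \right)} = 2 \left(- \frac{6}{l}\right) = - \frac{12}{l}$)
$t = 1137$ ($t = - \frac{12}{4} \left(-379\right) = \left(-12\right) \frac{1}{4} \left(-379\right) = \left(-3\right) \left(-379\right) = 1137$)
$H{\left(F,G \right)} = F G$
$t - H{\left(-171,-63 + \left(6 + 0\right)^{2} \right)} = 1137 - - 171 \left(-63 + \left(6 + 0\right)^{2}\right) = 1137 - - 171 \left(-63 + 6^{2}\right) = 1137 - - 171 \left(-63 + 36\right) = 1137 - \left(-171\right) \left(-27\right) = 1137 - 4617 = -3480$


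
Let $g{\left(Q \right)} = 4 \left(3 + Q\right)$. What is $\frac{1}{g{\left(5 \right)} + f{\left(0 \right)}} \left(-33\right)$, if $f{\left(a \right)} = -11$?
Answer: $- \frac{11}{7} \approx -1.5714$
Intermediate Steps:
$g{\left(Q \right)} = 12 + 4 Q$
$\frac{1}{g{\left(5 \right)} + f{\left(0 \right)}} \left(-33\right) = \frac{1}{\left(12 + 4 \cdot 5\right) - 11} \left(-33\right) = \frac{1}{\left(12 + 20\right) - 11} \left(-33\right) = \frac{1}{32 - 11} \left(-33\right) = \frac{1}{21} \left(-33\right) = - \frac{11}{7}$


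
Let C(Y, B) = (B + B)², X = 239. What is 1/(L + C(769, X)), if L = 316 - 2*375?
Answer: 1/228050 ≈ 4.3850e-6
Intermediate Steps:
C(Y, B) = 4*B² (C(Y, B) = (2*B)² = 4*B²)
L = -434 (L = 316 - 750 = -434)
1/(L + C(769, X)) = 1/(-434 + 4*239²) = 1/(-434 + 4*57121) = 1/(-434 + 228484) = 1/228050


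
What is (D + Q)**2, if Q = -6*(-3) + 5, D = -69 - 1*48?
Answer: 8836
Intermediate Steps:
D = -117 (D = -69 - 48 = -117)
Q = 23 (Q = 18 + 5 = 23)
(D + Q)**2 = (-117 + 23)**2 = (-94)**2 = 8836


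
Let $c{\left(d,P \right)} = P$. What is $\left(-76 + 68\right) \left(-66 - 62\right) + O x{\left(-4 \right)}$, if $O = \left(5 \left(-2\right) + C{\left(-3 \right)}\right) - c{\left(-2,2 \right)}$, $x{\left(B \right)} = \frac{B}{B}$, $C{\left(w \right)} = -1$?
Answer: $1011$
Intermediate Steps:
$x{\left(B \right)} = 1$
$O = -13$ ($O = \left(5 \left(-2\right) - 1\right) - 2 = \left(-10 - 1\right) - 2 = -11 - 2 = -13$)
$\left(-76 + 68\right) \left(-66 - 62\right) + O x{\left(-4 \right)} = \left(-76 + 68\right) \left(-66 - 62\right) - 13 = \left(-8\right) \left(-128\right) - 13 = 1024 - 13 = 1011$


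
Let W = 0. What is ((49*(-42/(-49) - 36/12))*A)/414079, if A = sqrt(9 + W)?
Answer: -315/414079 ≈ -0.00076072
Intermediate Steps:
A = 3 (A = sqrt(9 + 0) = sqrt(9) = 3)
((49*(-42/(-49) - 36/12))*A)/414079 = ((49*(-42/(-49) - 36/12))*3)/414079 = ((49*(-42*(-1/49) - 36*1/12))*3)*(1/414079) = ((49*(6/7 - 3))*3)*(1/414079) = ((49*(-15/7))*3)*(1/414079) = -105*3*(1/414079) = -315*1/414079 = -315/414079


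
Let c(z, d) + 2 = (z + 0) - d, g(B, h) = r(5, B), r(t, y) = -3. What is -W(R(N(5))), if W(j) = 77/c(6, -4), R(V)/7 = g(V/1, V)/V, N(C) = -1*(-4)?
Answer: -77/8 ≈ -9.6250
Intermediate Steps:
N(C) = 4
g(B, h) = -3
c(z, d) = -2 + z - d (c(z, d) = -2 + ((z + 0) - d) = -2 + (z - d) = -2 + z - d)
R(V) = -21/V (R(V) = 7*(-3/V) = -21/V)
W(j) = 77/8 (W(j) = 77/(-2 + 6 - 1*(-4)) = 77/(-2 + 6 + 4) = 77/8)
-W(R(N(5))) = -1*77/8 = -77/8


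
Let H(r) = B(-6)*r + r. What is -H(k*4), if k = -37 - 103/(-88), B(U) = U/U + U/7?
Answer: 12612/77 ≈ 163.79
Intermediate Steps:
B(U) = 1 + U/7 (B(U) = 1 + U*(⅐) = 1 + U/7)
k = -3153/88 (k = -37 - 103*(-1)/88 = -37 - 1*(-103/88) = -37 + 103/88 = -3153/88 ≈ -35.830)
H(r) = 8*r/7 (H(r) = (1 + (⅐)*(-6))*r + r = (1 - 6/7)*r + r = r/7 + r = 8*r/7)
-H(k*4) = -8*(-3153/88*4)/7 = -8*(-3153)/(7*22) = -1*(-12612/77) = 12612/77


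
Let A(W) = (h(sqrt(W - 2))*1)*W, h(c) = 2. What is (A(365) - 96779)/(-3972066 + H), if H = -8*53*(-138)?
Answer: 96049/3913554 ≈ 0.024543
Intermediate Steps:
H = 58512 (H = -424*(-138) = 58512)
A(W) = 2*W (A(W) = (2*1)*W = 2*W)
(A(365) - 96779)/(-3972066 + H) = (2*365 - 96779)/(-3972066 + 58512) = (730 - 96779)/(-3913554) = -96049*(-1/3913554) = 96049/3913554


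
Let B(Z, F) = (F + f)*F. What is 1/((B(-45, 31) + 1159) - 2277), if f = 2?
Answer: -1/95 ≈ -0.010526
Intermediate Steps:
B(Z, F) = F*(2 + F) (B(Z, F) = (F + 2)*F = (2 + F)*F = F*(2 + F))
1/((B(-45, 31) + 1159) - 2277) = 1/((31*(2 + 31) + 1159) - 2277) = 1/((31*33 + 1159) - 2277) = 1/((1023 + 1159) - 2277) = 1/(2182 - 2277) = 1/(-95) = -1/95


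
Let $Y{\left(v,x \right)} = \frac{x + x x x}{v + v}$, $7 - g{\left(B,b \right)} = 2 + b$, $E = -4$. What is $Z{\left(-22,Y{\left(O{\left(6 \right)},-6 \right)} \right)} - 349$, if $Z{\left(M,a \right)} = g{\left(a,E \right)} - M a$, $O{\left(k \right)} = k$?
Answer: $-747$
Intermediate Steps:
$g{\left(B,b \right)} = 5 - b$ ($g{\left(B,b \right)} = 7 - \left(2 + b\right) = 5 - b$)
$Y{\left(v,x \right)} = \frac{x + x^{3}}{2 v}$ ($Y{\left(v,x \right)} = \frac{x + x^{2} x}{2 v} = \left(x + x^{3}\right) \frac{1}{2 v} = \frac{x + x^{3}}{2 v}$)
$Z{\left(M,a \right)} = 9 - M a$ ($Z{\left(M,a \right)} = \left(5 - -4\right) - M a = \left(5 + 4\right) - M a = 9 - M a$)
$Z{\left(-22,Y{\left(O{\left(6 \right)},-6 \right)} \right)} - 349 = \left(9 - - 22 \frac{-6 + \left(-6\right)^{3}}{2 \cdot 6}\right) - 349 = \left(9 - - 22 \cdot \frac{1}{2} \cdot \frac{1}{6} \left(-6 - 216\right)\right) - 349 = \left(9 - - 22 \cdot \frac{1}{2} \cdot \frac{1}{6} \left(-222\right)\right) - 349 = \left(9 - \left(-22\right) \left(- \frac{37}{2}\right)\right) - 349 = \left(9 - 407\right) - 349 = -398 - 349 = -747$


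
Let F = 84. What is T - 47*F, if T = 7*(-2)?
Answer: -3962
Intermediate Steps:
T = -14
T - 47*F = -14 - 47*84 = -14 - 3948 = -3962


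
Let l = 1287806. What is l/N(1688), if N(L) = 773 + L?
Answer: 1287806/2461 ≈ 523.29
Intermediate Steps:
l/N(1688) = 1287806/(773 + 1688) = 1287806/2461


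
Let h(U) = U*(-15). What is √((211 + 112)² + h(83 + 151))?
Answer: √100819 ≈ 317.52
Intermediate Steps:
h(U) = -15*U
√((211 + 112)² + h(83 + 151)) = √((211 + 112)² - 15*(83 + 151)) = √(323² - 15*234) = √(104329 - 3510) = √100819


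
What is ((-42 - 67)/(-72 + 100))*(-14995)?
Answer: 1634455/28 ≈ 58373.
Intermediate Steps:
((-42 - 67)/(-72 + 100))*(-14995) = -109/28*(-14995) = 1634455/28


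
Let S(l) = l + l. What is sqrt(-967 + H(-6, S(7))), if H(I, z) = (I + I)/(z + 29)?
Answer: I*sqrt(1788499)/43 ≈ 31.101*I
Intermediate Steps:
S(l) = 2*l
H(I, z) = 2*I/(29 + z) (H(I, z) = (2*I)/(29 + z) = 2*I/(29 + z))
sqrt(-967 + H(-6, S(7))) = sqrt(-967 + 2*(-6)/(29 + 2*7)) = sqrt(-967 + 2*(-6)/(29 + 14)) = sqrt(-967 + 2*(-6)/43) = sqrt(-967 + 2*(-6)*(1/43)) = sqrt(-967 - 12/43) = sqrt(-41593/43) = I*sqrt(1788499)/43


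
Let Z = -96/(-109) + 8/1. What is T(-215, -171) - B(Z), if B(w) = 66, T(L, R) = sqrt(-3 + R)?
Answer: -66 + I*sqrt(174) ≈ -66.0 + 13.191*I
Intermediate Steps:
Z = 968/109 (Z = -96*(-1/109) + 8*1 = 96/109 + 8 = 968/109 ≈ 8.8807)
T(-215, -171) - B(Z) = sqrt(-3 - 171) - 1*66 = sqrt(-174) - 66 = I*sqrt(174) - 66 = -66 + I*sqrt(174)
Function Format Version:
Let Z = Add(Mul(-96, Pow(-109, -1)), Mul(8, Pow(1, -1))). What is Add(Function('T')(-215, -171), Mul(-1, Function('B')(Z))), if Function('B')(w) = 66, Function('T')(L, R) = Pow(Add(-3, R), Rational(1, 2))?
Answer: Add(-66, Mul(I, Pow(174, Rational(1, 2)))) ≈ Add(-66.000, Mul(13.191, I))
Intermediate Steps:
Z = Rational(968, 109) (Z = Add(Mul(-96, Rational(-1, 109)), Mul(8, 1)) = Add(Rational(96, 109), 8) = Rational(968, 109) ≈ 8.8807)
Add(Function('T')(-215, -171), Mul(-1, Function('B')(Z))) = Add(Pow(Add(-3, -171), Rational(1, 2)), Mul(-1, 66)) = Add(Pow(-174, Rational(1, 2)), -66) = Add(Mul(I, Pow(174, Rational(1, 2))), -66) = Add(-66, Mul(I, Pow(174, Rational(1, 2))))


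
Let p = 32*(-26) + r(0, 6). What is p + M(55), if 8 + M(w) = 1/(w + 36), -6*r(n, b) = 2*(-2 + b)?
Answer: -229681/273 ≈ -841.32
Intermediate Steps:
r(n, b) = ⅔ - b/3 (r(n, b) = -(-2 + b)/3 = -(-4 + 2*b)/6 = ⅔ - b/3)
p = -2500/3 (p = 32*(-26) + (⅔ - ⅓*6) = -832 + (⅔ - 2) = -832 - 4/3 = -2500/3 ≈ -833.33)
M(w) = -8 + 1/(36 + w) (M(w) = -8 + 1/(w + 36) = -8 + 1/(36 + w))
p + M(55) = -2500/3 + (-287 - 8*55)/(36 + 55) = -2500/3 + (-287 - 440)/91 = -2500/3 + (1/91)*(-727) = -2500/3 - 727/91 = -229681/273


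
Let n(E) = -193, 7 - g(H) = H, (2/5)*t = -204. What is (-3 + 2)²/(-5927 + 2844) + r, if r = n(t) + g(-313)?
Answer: 391540/3083 ≈ 127.00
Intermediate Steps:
t = -510 (t = (5/2)*(-204) = -510)
g(H) = 7 - H
r = 127 (r = -193 + (7 - 1*(-313)) = -193 + (7 + 313) = -193 + 320 = 127)
(-3 + 2)²/(-5927 + 2844) + r = (-3 + 2)²/(-5927 + 2844) + 127 = (-1)²/(-3083) + 127 = 1*(-1/3083) + 127 = -1/3083 + 127 = 391540/3083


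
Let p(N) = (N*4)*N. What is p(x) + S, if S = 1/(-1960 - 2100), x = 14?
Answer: 3183039/4060 ≈ 784.00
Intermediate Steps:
p(N) = 4*N² (p(N) = (4*N)*N = 4*N²)
S = -1/4060 (S = 1/(-4060) = -1/4060 ≈ -0.00024631)
p(x) + S = 4*14² - 1/4060 = 4*196 - 1/4060 = 784 - 1/4060 = 3183039/4060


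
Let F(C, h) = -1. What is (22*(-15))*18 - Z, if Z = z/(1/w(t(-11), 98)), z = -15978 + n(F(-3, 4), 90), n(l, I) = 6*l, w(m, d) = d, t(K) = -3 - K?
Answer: 1560492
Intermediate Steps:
z = -15984 (z = -15978 + 6*(-1) = -15978 - 6 = -15984)
Z = -1566432 (Z = -15984/(1/98) = -15984/1/98 = -15984*98 = -1566432)
(22*(-15))*18 - Z = (22*(-15))*18 - 1*(-1566432) = -330*18 + 1566432 = -5940 + 1566432 = 1560492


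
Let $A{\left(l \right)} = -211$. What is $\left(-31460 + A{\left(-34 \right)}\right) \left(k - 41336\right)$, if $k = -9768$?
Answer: $1618514784$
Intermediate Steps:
$\left(-31460 + A{\left(-34 \right)}\right) \left(k - 41336\right) = \left(-31460 - 211\right) \left(-9768 - 41336\right) = \left(-31671\right) \left(-51104\right) = 1618514784$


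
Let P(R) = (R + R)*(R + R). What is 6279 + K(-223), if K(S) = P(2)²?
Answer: 6535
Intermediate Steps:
P(R) = 4*R² (P(R) = (2*R)*(2*R) = 4*R²)
K(S) = 256 (K(S) = (4*2²)² = (4*4)² = 16² = 256)
6279 + K(-223) = 6279 + 256 = 6535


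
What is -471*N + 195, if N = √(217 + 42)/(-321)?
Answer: 195 + 157*√259/107 ≈ 218.61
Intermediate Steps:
N = -√259/321 (N = √259*(-1/321) = -√259/321 ≈ -0.050135)
-471*N + 195 = -(-157)*√259/107 + 195 = 157*√259/107 + 195 = 195 + 157*√259/107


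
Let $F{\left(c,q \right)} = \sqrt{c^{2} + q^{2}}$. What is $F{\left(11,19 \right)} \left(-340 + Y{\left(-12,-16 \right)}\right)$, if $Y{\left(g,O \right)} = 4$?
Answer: $- 336 \sqrt{482} \approx -7376.7$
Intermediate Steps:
$F{\left(11,19 \right)} \left(-340 + Y{\left(-12,-16 \right)}\right) = \sqrt{11^{2} + 19^{2}} \left(-340 + 4\right) = \sqrt{121 + 361} \left(-336\right) = \sqrt{482} \left(-336\right) = - 336 \sqrt{482}$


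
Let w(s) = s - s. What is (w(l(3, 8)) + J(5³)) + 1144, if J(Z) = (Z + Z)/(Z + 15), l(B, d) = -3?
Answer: 16041/14 ≈ 1145.8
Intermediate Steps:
w(s) = 0
J(Z) = 2*Z/(15 + Z) (J(Z) = (2*Z)/(15 + Z) = 2*Z/(15 + Z))
(w(l(3, 8)) + J(5³)) + 1144 = (0 + 2*5³/(15 + 5³)) + 1144 = (0 + 2*125/(15 + 125)) + 1144 = (0 + 2*125/140) + 1144 = (0 + 2*125*(1/140)) + 1144 = (0 + 25/14) + 1144 = 25/14 + 1144 = 16041/14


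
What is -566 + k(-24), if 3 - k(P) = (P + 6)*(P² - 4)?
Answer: 9733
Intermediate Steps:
k(P) = 3 - (-4 + P²)*(6 + P) (k(P) = 3 - (P + 6)*(P² - 4) = 3 - (6 + P)*(-4 + P²) = 3 - (-4 + P²)*(6 + P))
-566 + k(-24) = -566 + (27 - 1*(-24)³ - 6*(-24)² + 4*(-24)) = -566 + (27 - 1*(-13824) - 6*576 - 96) = -566 + (27 + 13824 - 3456 - 96) = -566 + 10299 = 9733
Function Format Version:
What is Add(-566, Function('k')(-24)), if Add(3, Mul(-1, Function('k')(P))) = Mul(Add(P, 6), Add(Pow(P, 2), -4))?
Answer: 9733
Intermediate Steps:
Function('k')(P) = Add(3, Mul(-1, Add(-4, Pow(P, 2)), Add(6, P))) (Function('k')(P) = Add(3, Mul(-1, Mul(Add(P, 6), Add(Pow(P, 2), -4)))) = Add(3, Mul(-1, Mul(Add(6, P), Add(-4, Pow(P, 2))))) = Add(3, Mul(-1, Mul(Add(-4, Pow(P, 2)), Add(6, P)))) = Add(3, Mul(-1, Add(-4, Pow(P, 2)), Add(6, P))))
Add(-566, Function('k')(-24)) = Add(-566, Add(27, Mul(-1, Pow(-24, 3)), Mul(-6, Pow(-24, 2)), Mul(4, -24))) = Add(-566, Add(27, Mul(-1, -13824), Mul(-6, 576), -96)) = Add(-566, Add(27, 13824, -3456, -96)) = Add(-566, 10299) = 9733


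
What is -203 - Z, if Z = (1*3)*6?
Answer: -221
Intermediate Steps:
Z = 18 (Z = 3*6 = 18)
-203 - Z = -203 - 1*18 = -203 - 18 = -221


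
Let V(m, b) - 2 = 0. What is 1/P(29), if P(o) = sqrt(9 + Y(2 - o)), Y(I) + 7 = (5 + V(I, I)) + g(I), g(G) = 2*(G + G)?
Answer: -I*sqrt(11)/33 ≈ -0.1005*I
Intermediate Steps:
V(m, b) = 2 (V(m, b) = 2 + 0 = 2)
g(G) = 4*G (g(G) = 2*(2*G) = 4*G)
Y(I) = 4*I (Y(I) = -7 + ((5 + 2) + 4*I) = -7 + (7 + 4*I) = 4*I)
P(o) = sqrt(17 - 4*o) (P(o) = sqrt(9 + 4*(2 - o)) = sqrt(9 + (8 - 4*o)) = sqrt(17 - 4*o))
1/P(29) = 1/(sqrt(17 - 4*29)) = 1/(sqrt(17 - 116)) = 1/(sqrt(-99)) = 1/(3*I*sqrt(11)) = -I*sqrt(11)/33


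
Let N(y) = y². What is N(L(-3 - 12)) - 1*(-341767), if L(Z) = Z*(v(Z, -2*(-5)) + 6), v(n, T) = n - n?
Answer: 349867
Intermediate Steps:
v(n, T) = 0
L(Z) = 6*Z (L(Z) = Z*(0 + 6) = Z*6 = 6*Z)
N(L(-3 - 12)) - 1*(-341767) = (6*(-3 - 12))² - 1*(-341767) = (6*(-15))² + 341767 = (-90)² + 341767 = 8100 + 341767 = 349867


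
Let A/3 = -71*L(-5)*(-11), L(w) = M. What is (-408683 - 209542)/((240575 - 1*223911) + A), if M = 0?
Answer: -618225/16664 ≈ -37.099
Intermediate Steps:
L(w) = 0
A = 0 (A = 3*(-71*0*(-11)) = 3*(0*(-11)) = 3*0 = 0)
(-408683 - 209542)/((240575 - 1*223911) + A) = (-408683 - 209542)/((240575 - 1*223911) + 0) = -618225/((240575 - 223911) + 0) = -618225/(16664 + 0) = -618225/16664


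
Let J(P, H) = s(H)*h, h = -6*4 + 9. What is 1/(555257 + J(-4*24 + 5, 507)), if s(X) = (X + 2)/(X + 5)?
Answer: 512/284283949 ≈ 1.8010e-6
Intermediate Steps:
s(X) = (2 + X)/(5 + X)
h = -15 (h = -24 + 9 = -15)
J(P, H) = -15*(2 + H)/(5 + H) (J(P, H) = ((2 + H)/(5 + H))*(-15) = -15*(2 + H)/(5 + H))
1/(555257 + J(-4*24 + 5, 507)) = 1/(555257 + 15*(-2 - 1*507)/(5 + 507)) = 1/(555257 + 15*(-2 - 507)/512) = 1/(555257 + 15*(1/512)*(-509)) = 1/(555257 - 7635/512) = 1/(284283949/512) = 512/284283949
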